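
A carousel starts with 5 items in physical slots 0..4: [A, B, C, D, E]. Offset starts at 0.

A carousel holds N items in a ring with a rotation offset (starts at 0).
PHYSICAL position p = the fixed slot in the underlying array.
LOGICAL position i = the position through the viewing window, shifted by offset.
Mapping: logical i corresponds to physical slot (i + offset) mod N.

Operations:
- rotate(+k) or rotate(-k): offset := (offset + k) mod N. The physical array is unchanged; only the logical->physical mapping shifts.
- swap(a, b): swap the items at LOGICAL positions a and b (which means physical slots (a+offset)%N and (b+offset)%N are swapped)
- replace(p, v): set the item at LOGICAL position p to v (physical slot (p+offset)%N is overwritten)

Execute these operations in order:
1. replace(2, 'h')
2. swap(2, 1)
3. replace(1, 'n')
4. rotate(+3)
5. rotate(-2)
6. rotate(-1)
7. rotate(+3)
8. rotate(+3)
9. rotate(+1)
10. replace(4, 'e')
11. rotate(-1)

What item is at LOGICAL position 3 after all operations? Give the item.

After op 1 (replace(2, 'h')): offset=0, physical=[A,B,h,D,E], logical=[A,B,h,D,E]
After op 2 (swap(2, 1)): offset=0, physical=[A,h,B,D,E], logical=[A,h,B,D,E]
After op 3 (replace(1, 'n')): offset=0, physical=[A,n,B,D,E], logical=[A,n,B,D,E]
After op 4 (rotate(+3)): offset=3, physical=[A,n,B,D,E], logical=[D,E,A,n,B]
After op 5 (rotate(-2)): offset=1, physical=[A,n,B,D,E], logical=[n,B,D,E,A]
After op 6 (rotate(-1)): offset=0, physical=[A,n,B,D,E], logical=[A,n,B,D,E]
After op 7 (rotate(+3)): offset=3, physical=[A,n,B,D,E], logical=[D,E,A,n,B]
After op 8 (rotate(+3)): offset=1, physical=[A,n,B,D,E], logical=[n,B,D,E,A]
After op 9 (rotate(+1)): offset=2, physical=[A,n,B,D,E], logical=[B,D,E,A,n]
After op 10 (replace(4, 'e')): offset=2, physical=[A,e,B,D,E], logical=[B,D,E,A,e]
After op 11 (rotate(-1)): offset=1, physical=[A,e,B,D,E], logical=[e,B,D,E,A]

Answer: E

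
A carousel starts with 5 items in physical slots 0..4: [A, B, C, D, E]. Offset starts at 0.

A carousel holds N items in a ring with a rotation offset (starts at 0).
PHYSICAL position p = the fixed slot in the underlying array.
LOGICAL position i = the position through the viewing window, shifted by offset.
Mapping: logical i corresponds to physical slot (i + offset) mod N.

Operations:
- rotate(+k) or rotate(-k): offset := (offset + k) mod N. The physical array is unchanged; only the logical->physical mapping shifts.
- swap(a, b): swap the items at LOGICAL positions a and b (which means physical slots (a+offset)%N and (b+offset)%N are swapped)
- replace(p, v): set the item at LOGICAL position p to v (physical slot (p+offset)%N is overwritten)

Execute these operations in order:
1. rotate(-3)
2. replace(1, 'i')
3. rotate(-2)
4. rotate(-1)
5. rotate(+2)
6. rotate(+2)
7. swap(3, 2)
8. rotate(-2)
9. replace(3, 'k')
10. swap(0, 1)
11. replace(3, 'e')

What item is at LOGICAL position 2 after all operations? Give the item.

After op 1 (rotate(-3)): offset=2, physical=[A,B,C,D,E], logical=[C,D,E,A,B]
After op 2 (replace(1, 'i')): offset=2, physical=[A,B,C,i,E], logical=[C,i,E,A,B]
After op 3 (rotate(-2)): offset=0, physical=[A,B,C,i,E], logical=[A,B,C,i,E]
After op 4 (rotate(-1)): offset=4, physical=[A,B,C,i,E], logical=[E,A,B,C,i]
After op 5 (rotate(+2)): offset=1, physical=[A,B,C,i,E], logical=[B,C,i,E,A]
After op 6 (rotate(+2)): offset=3, physical=[A,B,C,i,E], logical=[i,E,A,B,C]
After op 7 (swap(3, 2)): offset=3, physical=[B,A,C,i,E], logical=[i,E,B,A,C]
After op 8 (rotate(-2)): offset=1, physical=[B,A,C,i,E], logical=[A,C,i,E,B]
After op 9 (replace(3, 'k')): offset=1, physical=[B,A,C,i,k], logical=[A,C,i,k,B]
After op 10 (swap(0, 1)): offset=1, physical=[B,C,A,i,k], logical=[C,A,i,k,B]
After op 11 (replace(3, 'e')): offset=1, physical=[B,C,A,i,e], logical=[C,A,i,e,B]

Answer: i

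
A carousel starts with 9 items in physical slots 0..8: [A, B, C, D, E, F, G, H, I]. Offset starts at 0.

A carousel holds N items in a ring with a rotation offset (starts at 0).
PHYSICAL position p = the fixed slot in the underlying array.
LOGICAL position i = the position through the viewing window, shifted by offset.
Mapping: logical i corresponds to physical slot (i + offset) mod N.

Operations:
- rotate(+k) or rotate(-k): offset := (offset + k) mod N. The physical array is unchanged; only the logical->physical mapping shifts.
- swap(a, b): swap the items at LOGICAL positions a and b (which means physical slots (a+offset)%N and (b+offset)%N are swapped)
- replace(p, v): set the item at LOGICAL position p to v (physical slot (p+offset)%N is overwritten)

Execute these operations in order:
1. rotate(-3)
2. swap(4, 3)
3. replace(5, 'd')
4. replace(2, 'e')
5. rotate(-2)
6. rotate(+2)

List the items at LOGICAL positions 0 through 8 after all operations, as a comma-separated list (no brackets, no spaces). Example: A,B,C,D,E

After op 1 (rotate(-3)): offset=6, physical=[A,B,C,D,E,F,G,H,I], logical=[G,H,I,A,B,C,D,E,F]
After op 2 (swap(4, 3)): offset=6, physical=[B,A,C,D,E,F,G,H,I], logical=[G,H,I,B,A,C,D,E,F]
After op 3 (replace(5, 'd')): offset=6, physical=[B,A,d,D,E,F,G,H,I], logical=[G,H,I,B,A,d,D,E,F]
After op 4 (replace(2, 'e')): offset=6, physical=[B,A,d,D,E,F,G,H,e], logical=[G,H,e,B,A,d,D,E,F]
After op 5 (rotate(-2)): offset=4, physical=[B,A,d,D,E,F,G,H,e], logical=[E,F,G,H,e,B,A,d,D]
After op 6 (rotate(+2)): offset=6, physical=[B,A,d,D,E,F,G,H,e], logical=[G,H,e,B,A,d,D,E,F]

Answer: G,H,e,B,A,d,D,E,F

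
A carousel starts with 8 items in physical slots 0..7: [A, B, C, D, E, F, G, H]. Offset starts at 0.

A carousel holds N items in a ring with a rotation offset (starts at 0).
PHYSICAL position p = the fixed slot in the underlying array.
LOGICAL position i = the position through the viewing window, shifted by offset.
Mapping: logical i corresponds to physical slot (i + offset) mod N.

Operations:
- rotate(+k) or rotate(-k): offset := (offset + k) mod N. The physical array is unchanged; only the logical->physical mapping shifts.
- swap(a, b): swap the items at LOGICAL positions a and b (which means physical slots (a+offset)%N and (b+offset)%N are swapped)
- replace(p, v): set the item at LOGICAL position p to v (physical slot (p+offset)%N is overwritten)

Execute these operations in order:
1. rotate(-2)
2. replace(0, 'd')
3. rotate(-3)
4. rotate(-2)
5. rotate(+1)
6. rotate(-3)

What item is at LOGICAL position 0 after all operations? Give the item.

Answer: H

Derivation:
After op 1 (rotate(-2)): offset=6, physical=[A,B,C,D,E,F,G,H], logical=[G,H,A,B,C,D,E,F]
After op 2 (replace(0, 'd')): offset=6, physical=[A,B,C,D,E,F,d,H], logical=[d,H,A,B,C,D,E,F]
After op 3 (rotate(-3)): offset=3, physical=[A,B,C,D,E,F,d,H], logical=[D,E,F,d,H,A,B,C]
After op 4 (rotate(-2)): offset=1, physical=[A,B,C,D,E,F,d,H], logical=[B,C,D,E,F,d,H,A]
After op 5 (rotate(+1)): offset=2, physical=[A,B,C,D,E,F,d,H], logical=[C,D,E,F,d,H,A,B]
After op 6 (rotate(-3)): offset=7, physical=[A,B,C,D,E,F,d,H], logical=[H,A,B,C,D,E,F,d]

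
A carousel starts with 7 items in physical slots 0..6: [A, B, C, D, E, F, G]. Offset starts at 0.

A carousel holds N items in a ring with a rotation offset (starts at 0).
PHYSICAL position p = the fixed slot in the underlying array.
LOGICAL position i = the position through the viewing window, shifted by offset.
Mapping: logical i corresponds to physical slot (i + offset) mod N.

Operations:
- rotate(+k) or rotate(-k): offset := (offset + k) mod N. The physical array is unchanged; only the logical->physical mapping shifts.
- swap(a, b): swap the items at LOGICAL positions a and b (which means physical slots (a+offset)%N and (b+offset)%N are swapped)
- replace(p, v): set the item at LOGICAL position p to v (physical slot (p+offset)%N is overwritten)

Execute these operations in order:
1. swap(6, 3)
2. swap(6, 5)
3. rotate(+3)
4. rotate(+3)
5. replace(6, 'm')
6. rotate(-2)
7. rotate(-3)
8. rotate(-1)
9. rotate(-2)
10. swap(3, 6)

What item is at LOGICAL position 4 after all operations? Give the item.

Answer: C

Derivation:
After op 1 (swap(6, 3)): offset=0, physical=[A,B,C,G,E,F,D], logical=[A,B,C,G,E,F,D]
After op 2 (swap(6, 5)): offset=0, physical=[A,B,C,G,E,D,F], logical=[A,B,C,G,E,D,F]
After op 3 (rotate(+3)): offset=3, physical=[A,B,C,G,E,D,F], logical=[G,E,D,F,A,B,C]
After op 4 (rotate(+3)): offset=6, physical=[A,B,C,G,E,D,F], logical=[F,A,B,C,G,E,D]
After op 5 (replace(6, 'm')): offset=6, physical=[A,B,C,G,E,m,F], logical=[F,A,B,C,G,E,m]
After op 6 (rotate(-2)): offset=4, physical=[A,B,C,G,E,m,F], logical=[E,m,F,A,B,C,G]
After op 7 (rotate(-3)): offset=1, physical=[A,B,C,G,E,m,F], logical=[B,C,G,E,m,F,A]
After op 8 (rotate(-1)): offset=0, physical=[A,B,C,G,E,m,F], logical=[A,B,C,G,E,m,F]
After op 9 (rotate(-2)): offset=5, physical=[A,B,C,G,E,m,F], logical=[m,F,A,B,C,G,E]
After op 10 (swap(3, 6)): offset=5, physical=[A,E,C,G,B,m,F], logical=[m,F,A,E,C,G,B]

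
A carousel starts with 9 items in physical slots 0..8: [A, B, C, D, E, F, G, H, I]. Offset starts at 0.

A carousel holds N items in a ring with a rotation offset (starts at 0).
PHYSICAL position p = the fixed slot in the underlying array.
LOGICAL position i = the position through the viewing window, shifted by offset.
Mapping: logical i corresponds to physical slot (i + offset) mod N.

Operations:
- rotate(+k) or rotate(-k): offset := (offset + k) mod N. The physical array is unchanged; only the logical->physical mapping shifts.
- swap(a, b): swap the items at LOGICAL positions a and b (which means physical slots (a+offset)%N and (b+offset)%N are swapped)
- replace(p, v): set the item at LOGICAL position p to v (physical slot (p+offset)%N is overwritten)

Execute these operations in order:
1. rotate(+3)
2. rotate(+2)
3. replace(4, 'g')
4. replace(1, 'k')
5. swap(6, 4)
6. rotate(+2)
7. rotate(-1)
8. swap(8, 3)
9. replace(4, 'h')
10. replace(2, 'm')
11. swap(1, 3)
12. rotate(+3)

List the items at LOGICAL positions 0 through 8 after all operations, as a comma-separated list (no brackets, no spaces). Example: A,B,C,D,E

Answer: H,h,g,D,E,C,k,F,m

Derivation:
After op 1 (rotate(+3)): offset=3, physical=[A,B,C,D,E,F,G,H,I], logical=[D,E,F,G,H,I,A,B,C]
After op 2 (rotate(+2)): offset=5, physical=[A,B,C,D,E,F,G,H,I], logical=[F,G,H,I,A,B,C,D,E]
After op 3 (replace(4, 'g')): offset=5, physical=[g,B,C,D,E,F,G,H,I], logical=[F,G,H,I,g,B,C,D,E]
After op 4 (replace(1, 'k')): offset=5, physical=[g,B,C,D,E,F,k,H,I], logical=[F,k,H,I,g,B,C,D,E]
After op 5 (swap(6, 4)): offset=5, physical=[C,B,g,D,E,F,k,H,I], logical=[F,k,H,I,C,B,g,D,E]
After op 6 (rotate(+2)): offset=7, physical=[C,B,g,D,E,F,k,H,I], logical=[H,I,C,B,g,D,E,F,k]
After op 7 (rotate(-1)): offset=6, physical=[C,B,g,D,E,F,k,H,I], logical=[k,H,I,C,B,g,D,E,F]
After op 8 (swap(8, 3)): offset=6, physical=[F,B,g,D,E,C,k,H,I], logical=[k,H,I,F,B,g,D,E,C]
After op 9 (replace(4, 'h')): offset=6, physical=[F,h,g,D,E,C,k,H,I], logical=[k,H,I,F,h,g,D,E,C]
After op 10 (replace(2, 'm')): offset=6, physical=[F,h,g,D,E,C,k,H,m], logical=[k,H,m,F,h,g,D,E,C]
After op 11 (swap(1, 3)): offset=6, physical=[H,h,g,D,E,C,k,F,m], logical=[k,F,m,H,h,g,D,E,C]
After op 12 (rotate(+3)): offset=0, physical=[H,h,g,D,E,C,k,F,m], logical=[H,h,g,D,E,C,k,F,m]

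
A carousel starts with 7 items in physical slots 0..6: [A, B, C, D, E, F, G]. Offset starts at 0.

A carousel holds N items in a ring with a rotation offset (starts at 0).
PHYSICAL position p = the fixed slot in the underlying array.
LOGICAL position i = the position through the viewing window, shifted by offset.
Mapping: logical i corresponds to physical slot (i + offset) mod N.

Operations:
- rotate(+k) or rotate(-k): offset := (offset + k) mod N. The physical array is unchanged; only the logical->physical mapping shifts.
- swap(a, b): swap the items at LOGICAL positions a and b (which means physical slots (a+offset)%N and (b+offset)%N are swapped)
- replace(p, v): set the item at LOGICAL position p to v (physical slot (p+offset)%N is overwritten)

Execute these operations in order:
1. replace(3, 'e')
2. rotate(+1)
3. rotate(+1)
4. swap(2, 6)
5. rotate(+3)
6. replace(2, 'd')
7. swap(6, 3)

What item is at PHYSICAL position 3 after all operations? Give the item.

Answer: e

Derivation:
After op 1 (replace(3, 'e')): offset=0, physical=[A,B,C,e,E,F,G], logical=[A,B,C,e,E,F,G]
After op 2 (rotate(+1)): offset=1, physical=[A,B,C,e,E,F,G], logical=[B,C,e,E,F,G,A]
After op 3 (rotate(+1)): offset=2, physical=[A,B,C,e,E,F,G], logical=[C,e,E,F,G,A,B]
After op 4 (swap(2, 6)): offset=2, physical=[A,E,C,e,B,F,G], logical=[C,e,B,F,G,A,E]
After op 5 (rotate(+3)): offset=5, physical=[A,E,C,e,B,F,G], logical=[F,G,A,E,C,e,B]
After op 6 (replace(2, 'd')): offset=5, physical=[d,E,C,e,B,F,G], logical=[F,G,d,E,C,e,B]
After op 7 (swap(6, 3)): offset=5, physical=[d,B,C,e,E,F,G], logical=[F,G,d,B,C,e,E]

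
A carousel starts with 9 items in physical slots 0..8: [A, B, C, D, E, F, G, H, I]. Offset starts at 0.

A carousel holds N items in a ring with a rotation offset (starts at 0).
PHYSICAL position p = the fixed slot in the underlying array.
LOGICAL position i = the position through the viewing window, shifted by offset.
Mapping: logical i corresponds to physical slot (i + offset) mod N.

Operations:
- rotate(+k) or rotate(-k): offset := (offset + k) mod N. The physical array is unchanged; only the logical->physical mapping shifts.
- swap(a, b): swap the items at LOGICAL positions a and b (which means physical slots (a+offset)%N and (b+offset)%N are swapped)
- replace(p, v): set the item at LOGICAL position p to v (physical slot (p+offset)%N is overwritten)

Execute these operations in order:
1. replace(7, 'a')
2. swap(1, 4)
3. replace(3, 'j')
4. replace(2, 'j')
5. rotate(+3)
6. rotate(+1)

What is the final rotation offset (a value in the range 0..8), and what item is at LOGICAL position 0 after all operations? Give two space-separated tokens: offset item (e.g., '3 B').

Answer: 4 B

Derivation:
After op 1 (replace(7, 'a')): offset=0, physical=[A,B,C,D,E,F,G,a,I], logical=[A,B,C,D,E,F,G,a,I]
After op 2 (swap(1, 4)): offset=0, physical=[A,E,C,D,B,F,G,a,I], logical=[A,E,C,D,B,F,G,a,I]
After op 3 (replace(3, 'j')): offset=0, physical=[A,E,C,j,B,F,G,a,I], logical=[A,E,C,j,B,F,G,a,I]
After op 4 (replace(2, 'j')): offset=0, physical=[A,E,j,j,B,F,G,a,I], logical=[A,E,j,j,B,F,G,a,I]
After op 5 (rotate(+3)): offset=3, physical=[A,E,j,j,B,F,G,a,I], logical=[j,B,F,G,a,I,A,E,j]
After op 6 (rotate(+1)): offset=4, physical=[A,E,j,j,B,F,G,a,I], logical=[B,F,G,a,I,A,E,j,j]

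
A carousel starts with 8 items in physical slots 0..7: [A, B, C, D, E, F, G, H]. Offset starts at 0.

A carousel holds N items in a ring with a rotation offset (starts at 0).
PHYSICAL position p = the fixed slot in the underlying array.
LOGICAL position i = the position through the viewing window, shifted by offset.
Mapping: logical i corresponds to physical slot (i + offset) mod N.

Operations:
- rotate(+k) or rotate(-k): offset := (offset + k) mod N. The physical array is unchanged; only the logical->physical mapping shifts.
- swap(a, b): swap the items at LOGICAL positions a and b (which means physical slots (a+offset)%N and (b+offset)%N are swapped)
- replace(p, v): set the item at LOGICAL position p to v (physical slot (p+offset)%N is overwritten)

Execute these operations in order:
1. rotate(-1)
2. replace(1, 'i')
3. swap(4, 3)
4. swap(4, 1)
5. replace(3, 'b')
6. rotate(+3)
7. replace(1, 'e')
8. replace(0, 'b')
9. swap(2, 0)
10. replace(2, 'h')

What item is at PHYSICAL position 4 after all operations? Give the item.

Answer: h

Derivation:
After op 1 (rotate(-1)): offset=7, physical=[A,B,C,D,E,F,G,H], logical=[H,A,B,C,D,E,F,G]
After op 2 (replace(1, 'i')): offset=7, physical=[i,B,C,D,E,F,G,H], logical=[H,i,B,C,D,E,F,G]
After op 3 (swap(4, 3)): offset=7, physical=[i,B,D,C,E,F,G,H], logical=[H,i,B,D,C,E,F,G]
After op 4 (swap(4, 1)): offset=7, physical=[C,B,D,i,E,F,G,H], logical=[H,C,B,D,i,E,F,G]
After op 5 (replace(3, 'b')): offset=7, physical=[C,B,b,i,E,F,G,H], logical=[H,C,B,b,i,E,F,G]
After op 6 (rotate(+3)): offset=2, physical=[C,B,b,i,E,F,G,H], logical=[b,i,E,F,G,H,C,B]
After op 7 (replace(1, 'e')): offset=2, physical=[C,B,b,e,E,F,G,H], logical=[b,e,E,F,G,H,C,B]
After op 8 (replace(0, 'b')): offset=2, physical=[C,B,b,e,E,F,G,H], logical=[b,e,E,F,G,H,C,B]
After op 9 (swap(2, 0)): offset=2, physical=[C,B,E,e,b,F,G,H], logical=[E,e,b,F,G,H,C,B]
After op 10 (replace(2, 'h')): offset=2, physical=[C,B,E,e,h,F,G,H], logical=[E,e,h,F,G,H,C,B]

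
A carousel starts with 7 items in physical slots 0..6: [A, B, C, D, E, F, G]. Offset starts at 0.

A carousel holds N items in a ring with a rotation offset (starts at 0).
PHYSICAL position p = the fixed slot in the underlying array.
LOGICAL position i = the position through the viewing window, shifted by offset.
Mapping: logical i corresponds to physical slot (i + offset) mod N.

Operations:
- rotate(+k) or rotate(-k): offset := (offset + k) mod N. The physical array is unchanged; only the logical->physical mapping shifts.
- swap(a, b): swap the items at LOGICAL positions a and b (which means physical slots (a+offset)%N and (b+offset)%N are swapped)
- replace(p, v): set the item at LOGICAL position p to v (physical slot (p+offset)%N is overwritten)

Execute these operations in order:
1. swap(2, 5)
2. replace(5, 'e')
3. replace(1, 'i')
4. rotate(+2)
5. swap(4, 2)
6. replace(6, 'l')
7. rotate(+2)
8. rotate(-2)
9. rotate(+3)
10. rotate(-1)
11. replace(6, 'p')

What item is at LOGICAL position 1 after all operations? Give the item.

Answer: e

Derivation:
After op 1 (swap(2, 5)): offset=0, physical=[A,B,F,D,E,C,G], logical=[A,B,F,D,E,C,G]
After op 2 (replace(5, 'e')): offset=0, physical=[A,B,F,D,E,e,G], logical=[A,B,F,D,E,e,G]
After op 3 (replace(1, 'i')): offset=0, physical=[A,i,F,D,E,e,G], logical=[A,i,F,D,E,e,G]
After op 4 (rotate(+2)): offset=2, physical=[A,i,F,D,E,e,G], logical=[F,D,E,e,G,A,i]
After op 5 (swap(4, 2)): offset=2, physical=[A,i,F,D,G,e,E], logical=[F,D,G,e,E,A,i]
After op 6 (replace(6, 'l')): offset=2, physical=[A,l,F,D,G,e,E], logical=[F,D,G,e,E,A,l]
After op 7 (rotate(+2)): offset=4, physical=[A,l,F,D,G,e,E], logical=[G,e,E,A,l,F,D]
After op 8 (rotate(-2)): offset=2, physical=[A,l,F,D,G,e,E], logical=[F,D,G,e,E,A,l]
After op 9 (rotate(+3)): offset=5, physical=[A,l,F,D,G,e,E], logical=[e,E,A,l,F,D,G]
After op 10 (rotate(-1)): offset=4, physical=[A,l,F,D,G,e,E], logical=[G,e,E,A,l,F,D]
After op 11 (replace(6, 'p')): offset=4, physical=[A,l,F,p,G,e,E], logical=[G,e,E,A,l,F,p]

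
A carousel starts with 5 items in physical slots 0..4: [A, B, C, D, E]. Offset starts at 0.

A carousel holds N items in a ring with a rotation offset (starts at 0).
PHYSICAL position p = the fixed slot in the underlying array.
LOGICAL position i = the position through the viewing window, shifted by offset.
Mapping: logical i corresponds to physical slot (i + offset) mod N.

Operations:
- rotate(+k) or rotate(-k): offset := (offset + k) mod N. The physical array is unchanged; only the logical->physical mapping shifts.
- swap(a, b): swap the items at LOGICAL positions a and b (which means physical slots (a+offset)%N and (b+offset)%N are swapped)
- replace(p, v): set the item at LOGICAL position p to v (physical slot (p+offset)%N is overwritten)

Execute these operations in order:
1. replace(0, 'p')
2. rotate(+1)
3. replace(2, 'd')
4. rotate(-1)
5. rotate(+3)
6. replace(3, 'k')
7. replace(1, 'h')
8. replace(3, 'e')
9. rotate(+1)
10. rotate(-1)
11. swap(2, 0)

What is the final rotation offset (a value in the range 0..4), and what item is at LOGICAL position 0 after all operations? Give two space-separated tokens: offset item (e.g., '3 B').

Answer: 3 p

Derivation:
After op 1 (replace(0, 'p')): offset=0, physical=[p,B,C,D,E], logical=[p,B,C,D,E]
After op 2 (rotate(+1)): offset=1, physical=[p,B,C,D,E], logical=[B,C,D,E,p]
After op 3 (replace(2, 'd')): offset=1, physical=[p,B,C,d,E], logical=[B,C,d,E,p]
After op 4 (rotate(-1)): offset=0, physical=[p,B,C,d,E], logical=[p,B,C,d,E]
After op 5 (rotate(+3)): offset=3, physical=[p,B,C,d,E], logical=[d,E,p,B,C]
After op 6 (replace(3, 'k')): offset=3, physical=[p,k,C,d,E], logical=[d,E,p,k,C]
After op 7 (replace(1, 'h')): offset=3, physical=[p,k,C,d,h], logical=[d,h,p,k,C]
After op 8 (replace(3, 'e')): offset=3, physical=[p,e,C,d,h], logical=[d,h,p,e,C]
After op 9 (rotate(+1)): offset=4, physical=[p,e,C,d,h], logical=[h,p,e,C,d]
After op 10 (rotate(-1)): offset=3, physical=[p,e,C,d,h], logical=[d,h,p,e,C]
After op 11 (swap(2, 0)): offset=3, physical=[d,e,C,p,h], logical=[p,h,d,e,C]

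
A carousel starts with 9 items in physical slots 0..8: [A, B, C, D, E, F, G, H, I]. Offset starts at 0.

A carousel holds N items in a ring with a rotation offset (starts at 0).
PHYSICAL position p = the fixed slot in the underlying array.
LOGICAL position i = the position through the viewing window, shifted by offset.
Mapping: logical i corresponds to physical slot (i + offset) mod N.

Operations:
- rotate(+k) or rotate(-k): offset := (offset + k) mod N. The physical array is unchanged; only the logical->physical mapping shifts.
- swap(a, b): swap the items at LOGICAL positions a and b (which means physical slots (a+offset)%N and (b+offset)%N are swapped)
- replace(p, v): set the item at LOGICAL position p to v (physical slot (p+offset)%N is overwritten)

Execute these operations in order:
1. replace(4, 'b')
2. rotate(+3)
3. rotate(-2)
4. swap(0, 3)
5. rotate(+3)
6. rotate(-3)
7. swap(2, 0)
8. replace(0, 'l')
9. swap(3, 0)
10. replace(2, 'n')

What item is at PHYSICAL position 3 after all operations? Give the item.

Answer: n

Derivation:
After op 1 (replace(4, 'b')): offset=0, physical=[A,B,C,D,b,F,G,H,I], logical=[A,B,C,D,b,F,G,H,I]
After op 2 (rotate(+3)): offset=3, physical=[A,B,C,D,b,F,G,H,I], logical=[D,b,F,G,H,I,A,B,C]
After op 3 (rotate(-2)): offset=1, physical=[A,B,C,D,b,F,G,H,I], logical=[B,C,D,b,F,G,H,I,A]
After op 4 (swap(0, 3)): offset=1, physical=[A,b,C,D,B,F,G,H,I], logical=[b,C,D,B,F,G,H,I,A]
After op 5 (rotate(+3)): offset=4, physical=[A,b,C,D,B,F,G,H,I], logical=[B,F,G,H,I,A,b,C,D]
After op 6 (rotate(-3)): offset=1, physical=[A,b,C,D,B,F,G,H,I], logical=[b,C,D,B,F,G,H,I,A]
After op 7 (swap(2, 0)): offset=1, physical=[A,D,C,b,B,F,G,H,I], logical=[D,C,b,B,F,G,H,I,A]
After op 8 (replace(0, 'l')): offset=1, physical=[A,l,C,b,B,F,G,H,I], logical=[l,C,b,B,F,G,H,I,A]
After op 9 (swap(3, 0)): offset=1, physical=[A,B,C,b,l,F,G,H,I], logical=[B,C,b,l,F,G,H,I,A]
After op 10 (replace(2, 'n')): offset=1, physical=[A,B,C,n,l,F,G,H,I], logical=[B,C,n,l,F,G,H,I,A]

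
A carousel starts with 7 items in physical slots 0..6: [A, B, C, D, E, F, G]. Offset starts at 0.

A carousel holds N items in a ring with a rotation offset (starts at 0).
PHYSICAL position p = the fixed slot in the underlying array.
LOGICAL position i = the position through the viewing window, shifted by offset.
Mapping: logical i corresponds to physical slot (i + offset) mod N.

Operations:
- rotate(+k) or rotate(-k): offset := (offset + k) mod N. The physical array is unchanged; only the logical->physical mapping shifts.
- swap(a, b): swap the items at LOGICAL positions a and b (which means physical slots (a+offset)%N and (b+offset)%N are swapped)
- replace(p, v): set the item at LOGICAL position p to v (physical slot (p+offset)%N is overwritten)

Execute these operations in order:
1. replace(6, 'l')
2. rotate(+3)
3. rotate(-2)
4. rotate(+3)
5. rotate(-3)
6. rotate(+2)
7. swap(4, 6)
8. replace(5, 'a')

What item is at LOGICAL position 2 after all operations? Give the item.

Answer: F

Derivation:
After op 1 (replace(6, 'l')): offset=0, physical=[A,B,C,D,E,F,l], logical=[A,B,C,D,E,F,l]
After op 2 (rotate(+3)): offset=3, physical=[A,B,C,D,E,F,l], logical=[D,E,F,l,A,B,C]
After op 3 (rotate(-2)): offset=1, physical=[A,B,C,D,E,F,l], logical=[B,C,D,E,F,l,A]
After op 4 (rotate(+3)): offset=4, physical=[A,B,C,D,E,F,l], logical=[E,F,l,A,B,C,D]
After op 5 (rotate(-3)): offset=1, physical=[A,B,C,D,E,F,l], logical=[B,C,D,E,F,l,A]
After op 6 (rotate(+2)): offset=3, physical=[A,B,C,D,E,F,l], logical=[D,E,F,l,A,B,C]
After op 7 (swap(4, 6)): offset=3, physical=[C,B,A,D,E,F,l], logical=[D,E,F,l,C,B,A]
After op 8 (replace(5, 'a')): offset=3, physical=[C,a,A,D,E,F,l], logical=[D,E,F,l,C,a,A]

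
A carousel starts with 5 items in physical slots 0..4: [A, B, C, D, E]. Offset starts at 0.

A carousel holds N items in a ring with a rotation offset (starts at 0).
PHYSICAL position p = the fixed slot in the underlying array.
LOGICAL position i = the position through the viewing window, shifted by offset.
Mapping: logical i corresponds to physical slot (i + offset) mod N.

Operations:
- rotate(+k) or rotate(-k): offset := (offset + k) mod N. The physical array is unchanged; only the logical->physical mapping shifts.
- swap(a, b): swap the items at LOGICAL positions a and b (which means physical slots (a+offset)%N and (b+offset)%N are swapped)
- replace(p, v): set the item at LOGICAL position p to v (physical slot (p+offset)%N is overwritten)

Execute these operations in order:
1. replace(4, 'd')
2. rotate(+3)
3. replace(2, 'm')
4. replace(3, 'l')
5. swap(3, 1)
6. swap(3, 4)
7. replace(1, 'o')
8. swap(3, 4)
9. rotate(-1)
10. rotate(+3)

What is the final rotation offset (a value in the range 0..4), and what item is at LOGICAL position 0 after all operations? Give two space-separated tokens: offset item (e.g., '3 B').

Answer: 0 m

Derivation:
After op 1 (replace(4, 'd')): offset=0, physical=[A,B,C,D,d], logical=[A,B,C,D,d]
After op 2 (rotate(+3)): offset=3, physical=[A,B,C,D,d], logical=[D,d,A,B,C]
After op 3 (replace(2, 'm')): offset=3, physical=[m,B,C,D,d], logical=[D,d,m,B,C]
After op 4 (replace(3, 'l')): offset=3, physical=[m,l,C,D,d], logical=[D,d,m,l,C]
After op 5 (swap(3, 1)): offset=3, physical=[m,d,C,D,l], logical=[D,l,m,d,C]
After op 6 (swap(3, 4)): offset=3, physical=[m,C,d,D,l], logical=[D,l,m,C,d]
After op 7 (replace(1, 'o')): offset=3, physical=[m,C,d,D,o], logical=[D,o,m,C,d]
After op 8 (swap(3, 4)): offset=3, physical=[m,d,C,D,o], logical=[D,o,m,d,C]
After op 9 (rotate(-1)): offset=2, physical=[m,d,C,D,o], logical=[C,D,o,m,d]
After op 10 (rotate(+3)): offset=0, physical=[m,d,C,D,o], logical=[m,d,C,D,o]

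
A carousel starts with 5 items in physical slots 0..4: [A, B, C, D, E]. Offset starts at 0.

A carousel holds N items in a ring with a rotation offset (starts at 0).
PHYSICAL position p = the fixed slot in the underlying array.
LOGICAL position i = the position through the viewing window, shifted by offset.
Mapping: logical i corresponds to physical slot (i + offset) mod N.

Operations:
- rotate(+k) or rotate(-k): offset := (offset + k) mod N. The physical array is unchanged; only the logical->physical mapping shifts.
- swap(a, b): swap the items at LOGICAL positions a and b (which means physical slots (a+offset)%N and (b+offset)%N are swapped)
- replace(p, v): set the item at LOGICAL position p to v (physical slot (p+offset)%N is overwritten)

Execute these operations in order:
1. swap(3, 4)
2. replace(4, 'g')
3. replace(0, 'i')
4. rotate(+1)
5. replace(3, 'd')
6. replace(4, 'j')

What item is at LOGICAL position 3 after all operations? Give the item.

After op 1 (swap(3, 4)): offset=0, physical=[A,B,C,E,D], logical=[A,B,C,E,D]
After op 2 (replace(4, 'g')): offset=0, physical=[A,B,C,E,g], logical=[A,B,C,E,g]
After op 3 (replace(0, 'i')): offset=0, physical=[i,B,C,E,g], logical=[i,B,C,E,g]
After op 4 (rotate(+1)): offset=1, physical=[i,B,C,E,g], logical=[B,C,E,g,i]
After op 5 (replace(3, 'd')): offset=1, physical=[i,B,C,E,d], logical=[B,C,E,d,i]
After op 6 (replace(4, 'j')): offset=1, physical=[j,B,C,E,d], logical=[B,C,E,d,j]

Answer: d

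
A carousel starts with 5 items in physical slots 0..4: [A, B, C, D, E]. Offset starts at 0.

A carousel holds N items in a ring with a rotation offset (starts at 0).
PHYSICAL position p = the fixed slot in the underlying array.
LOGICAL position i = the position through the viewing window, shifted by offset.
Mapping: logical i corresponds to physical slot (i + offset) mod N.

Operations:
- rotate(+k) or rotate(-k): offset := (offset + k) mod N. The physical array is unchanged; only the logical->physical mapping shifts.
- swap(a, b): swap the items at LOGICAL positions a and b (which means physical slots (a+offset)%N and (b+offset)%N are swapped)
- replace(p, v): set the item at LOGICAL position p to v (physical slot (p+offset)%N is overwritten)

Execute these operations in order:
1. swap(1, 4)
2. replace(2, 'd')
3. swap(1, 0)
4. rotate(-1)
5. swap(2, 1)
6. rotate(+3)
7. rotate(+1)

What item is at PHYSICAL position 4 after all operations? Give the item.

Answer: B

Derivation:
After op 1 (swap(1, 4)): offset=0, physical=[A,E,C,D,B], logical=[A,E,C,D,B]
After op 2 (replace(2, 'd')): offset=0, physical=[A,E,d,D,B], logical=[A,E,d,D,B]
After op 3 (swap(1, 0)): offset=0, physical=[E,A,d,D,B], logical=[E,A,d,D,B]
After op 4 (rotate(-1)): offset=4, physical=[E,A,d,D,B], logical=[B,E,A,d,D]
After op 5 (swap(2, 1)): offset=4, physical=[A,E,d,D,B], logical=[B,A,E,d,D]
After op 6 (rotate(+3)): offset=2, physical=[A,E,d,D,B], logical=[d,D,B,A,E]
After op 7 (rotate(+1)): offset=3, physical=[A,E,d,D,B], logical=[D,B,A,E,d]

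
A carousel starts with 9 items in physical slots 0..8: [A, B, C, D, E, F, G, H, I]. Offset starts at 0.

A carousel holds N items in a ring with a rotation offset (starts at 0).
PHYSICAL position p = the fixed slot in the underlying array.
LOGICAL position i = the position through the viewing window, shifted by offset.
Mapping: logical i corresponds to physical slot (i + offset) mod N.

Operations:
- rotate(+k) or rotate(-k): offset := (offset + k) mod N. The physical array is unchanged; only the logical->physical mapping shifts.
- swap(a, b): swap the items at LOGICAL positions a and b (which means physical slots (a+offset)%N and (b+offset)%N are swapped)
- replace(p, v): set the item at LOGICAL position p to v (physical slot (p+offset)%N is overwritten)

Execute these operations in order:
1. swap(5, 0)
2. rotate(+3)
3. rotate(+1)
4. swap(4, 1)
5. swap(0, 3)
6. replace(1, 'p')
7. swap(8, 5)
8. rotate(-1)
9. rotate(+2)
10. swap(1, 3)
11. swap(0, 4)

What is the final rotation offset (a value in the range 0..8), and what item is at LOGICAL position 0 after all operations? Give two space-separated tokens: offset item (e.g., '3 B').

Answer: 5 D

Derivation:
After op 1 (swap(5, 0)): offset=0, physical=[F,B,C,D,E,A,G,H,I], logical=[F,B,C,D,E,A,G,H,I]
After op 2 (rotate(+3)): offset=3, physical=[F,B,C,D,E,A,G,H,I], logical=[D,E,A,G,H,I,F,B,C]
After op 3 (rotate(+1)): offset=4, physical=[F,B,C,D,E,A,G,H,I], logical=[E,A,G,H,I,F,B,C,D]
After op 4 (swap(4, 1)): offset=4, physical=[F,B,C,D,E,I,G,H,A], logical=[E,I,G,H,A,F,B,C,D]
After op 5 (swap(0, 3)): offset=4, physical=[F,B,C,D,H,I,G,E,A], logical=[H,I,G,E,A,F,B,C,D]
After op 6 (replace(1, 'p')): offset=4, physical=[F,B,C,D,H,p,G,E,A], logical=[H,p,G,E,A,F,B,C,D]
After op 7 (swap(8, 5)): offset=4, physical=[D,B,C,F,H,p,G,E,A], logical=[H,p,G,E,A,D,B,C,F]
After op 8 (rotate(-1)): offset=3, physical=[D,B,C,F,H,p,G,E,A], logical=[F,H,p,G,E,A,D,B,C]
After op 9 (rotate(+2)): offset=5, physical=[D,B,C,F,H,p,G,E,A], logical=[p,G,E,A,D,B,C,F,H]
After op 10 (swap(1, 3)): offset=5, physical=[D,B,C,F,H,p,A,E,G], logical=[p,A,E,G,D,B,C,F,H]
After op 11 (swap(0, 4)): offset=5, physical=[p,B,C,F,H,D,A,E,G], logical=[D,A,E,G,p,B,C,F,H]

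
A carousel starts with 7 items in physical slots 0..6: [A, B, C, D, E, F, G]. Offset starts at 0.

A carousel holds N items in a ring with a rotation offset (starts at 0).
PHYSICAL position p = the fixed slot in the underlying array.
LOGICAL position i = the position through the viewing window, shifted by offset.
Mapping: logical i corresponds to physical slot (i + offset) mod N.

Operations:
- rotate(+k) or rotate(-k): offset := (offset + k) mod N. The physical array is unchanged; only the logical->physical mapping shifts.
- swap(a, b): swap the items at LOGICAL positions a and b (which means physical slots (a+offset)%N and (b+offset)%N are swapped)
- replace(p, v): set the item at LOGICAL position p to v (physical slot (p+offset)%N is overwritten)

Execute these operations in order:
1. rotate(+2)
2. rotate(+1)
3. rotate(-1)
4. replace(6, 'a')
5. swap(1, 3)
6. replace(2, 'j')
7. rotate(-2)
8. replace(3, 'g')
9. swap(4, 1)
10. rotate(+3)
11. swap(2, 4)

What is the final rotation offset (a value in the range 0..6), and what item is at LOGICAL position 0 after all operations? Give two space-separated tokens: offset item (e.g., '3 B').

Answer: 3 g

Derivation:
After op 1 (rotate(+2)): offset=2, physical=[A,B,C,D,E,F,G], logical=[C,D,E,F,G,A,B]
After op 2 (rotate(+1)): offset=3, physical=[A,B,C,D,E,F,G], logical=[D,E,F,G,A,B,C]
After op 3 (rotate(-1)): offset=2, physical=[A,B,C,D,E,F,G], logical=[C,D,E,F,G,A,B]
After op 4 (replace(6, 'a')): offset=2, physical=[A,a,C,D,E,F,G], logical=[C,D,E,F,G,A,a]
After op 5 (swap(1, 3)): offset=2, physical=[A,a,C,F,E,D,G], logical=[C,F,E,D,G,A,a]
After op 6 (replace(2, 'j')): offset=2, physical=[A,a,C,F,j,D,G], logical=[C,F,j,D,G,A,a]
After op 7 (rotate(-2)): offset=0, physical=[A,a,C,F,j,D,G], logical=[A,a,C,F,j,D,G]
After op 8 (replace(3, 'g')): offset=0, physical=[A,a,C,g,j,D,G], logical=[A,a,C,g,j,D,G]
After op 9 (swap(4, 1)): offset=0, physical=[A,j,C,g,a,D,G], logical=[A,j,C,g,a,D,G]
After op 10 (rotate(+3)): offset=3, physical=[A,j,C,g,a,D,G], logical=[g,a,D,G,A,j,C]
After op 11 (swap(2, 4)): offset=3, physical=[D,j,C,g,a,A,G], logical=[g,a,A,G,D,j,C]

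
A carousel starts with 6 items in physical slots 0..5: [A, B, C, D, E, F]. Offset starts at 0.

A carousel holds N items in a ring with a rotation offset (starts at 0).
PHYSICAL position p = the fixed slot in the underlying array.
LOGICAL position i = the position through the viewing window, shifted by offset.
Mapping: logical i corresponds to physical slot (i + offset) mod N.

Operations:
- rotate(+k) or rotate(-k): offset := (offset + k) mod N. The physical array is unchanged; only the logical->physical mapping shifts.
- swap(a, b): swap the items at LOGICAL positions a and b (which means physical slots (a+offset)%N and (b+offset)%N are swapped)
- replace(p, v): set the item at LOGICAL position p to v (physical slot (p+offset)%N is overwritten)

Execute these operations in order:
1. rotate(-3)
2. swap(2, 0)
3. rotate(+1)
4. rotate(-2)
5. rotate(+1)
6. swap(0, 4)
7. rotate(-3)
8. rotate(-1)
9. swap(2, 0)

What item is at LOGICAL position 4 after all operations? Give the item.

Answer: B

Derivation:
After op 1 (rotate(-3)): offset=3, physical=[A,B,C,D,E,F], logical=[D,E,F,A,B,C]
After op 2 (swap(2, 0)): offset=3, physical=[A,B,C,F,E,D], logical=[F,E,D,A,B,C]
After op 3 (rotate(+1)): offset=4, physical=[A,B,C,F,E,D], logical=[E,D,A,B,C,F]
After op 4 (rotate(-2)): offset=2, physical=[A,B,C,F,E,D], logical=[C,F,E,D,A,B]
After op 5 (rotate(+1)): offset=3, physical=[A,B,C,F,E,D], logical=[F,E,D,A,B,C]
After op 6 (swap(0, 4)): offset=3, physical=[A,F,C,B,E,D], logical=[B,E,D,A,F,C]
After op 7 (rotate(-3)): offset=0, physical=[A,F,C,B,E,D], logical=[A,F,C,B,E,D]
After op 8 (rotate(-1)): offset=5, physical=[A,F,C,B,E,D], logical=[D,A,F,C,B,E]
After op 9 (swap(2, 0)): offset=5, physical=[A,D,C,B,E,F], logical=[F,A,D,C,B,E]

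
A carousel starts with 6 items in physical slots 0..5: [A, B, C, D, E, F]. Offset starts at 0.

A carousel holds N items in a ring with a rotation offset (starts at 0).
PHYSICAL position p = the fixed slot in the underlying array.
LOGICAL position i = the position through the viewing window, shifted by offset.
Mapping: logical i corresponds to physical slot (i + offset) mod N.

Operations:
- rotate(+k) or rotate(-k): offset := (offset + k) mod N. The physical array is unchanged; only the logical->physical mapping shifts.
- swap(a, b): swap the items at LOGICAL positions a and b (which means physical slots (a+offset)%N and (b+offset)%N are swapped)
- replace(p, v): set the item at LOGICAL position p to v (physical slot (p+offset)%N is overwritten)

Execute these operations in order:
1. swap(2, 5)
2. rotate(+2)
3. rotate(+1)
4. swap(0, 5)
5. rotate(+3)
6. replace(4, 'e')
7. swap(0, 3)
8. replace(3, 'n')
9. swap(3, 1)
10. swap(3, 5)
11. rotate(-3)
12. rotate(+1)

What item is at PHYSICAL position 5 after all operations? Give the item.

Answer: B

Derivation:
After op 1 (swap(2, 5)): offset=0, physical=[A,B,F,D,E,C], logical=[A,B,F,D,E,C]
After op 2 (rotate(+2)): offset=2, physical=[A,B,F,D,E,C], logical=[F,D,E,C,A,B]
After op 3 (rotate(+1)): offset=3, physical=[A,B,F,D,E,C], logical=[D,E,C,A,B,F]
After op 4 (swap(0, 5)): offset=3, physical=[A,B,D,F,E,C], logical=[F,E,C,A,B,D]
After op 5 (rotate(+3)): offset=0, physical=[A,B,D,F,E,C], logical=[A,B,D,F,E,C]
After op 6 (replace(4, 'e')): offset=0, physical=[A,B,D,F,e,C], logical=[A,B,D,F,e,C]
After op 7 (swap(0, 3)): offset=0, physical=[F,B,D,A,e,C], logical=[F,B,D,A,e,C]
After op 8 (replace(3, 'n')): offset=0, physical=[F,B,D,n,e,C], logical=[F,B,D,n,e,C]
After op 9 (swap(3, 1)): offset=0, physical=[F,n,D,B,e,C], logical=[F,n,D,B,e,C]
After op 10 (swap(3, 5)): offset=0, physical=[F,n,D,C,e,B], logical=[F,n,D,C,e,B]
After op 11 (rotate(-3)): offset=3, physical=[F,n,D,C,e,B], logical=[C,e,B,F,n,D]
After op 12 (rotate(+1)): offset=4, physical=[F,n,D,C,e,B], logical=[e,B,F,n,D,C]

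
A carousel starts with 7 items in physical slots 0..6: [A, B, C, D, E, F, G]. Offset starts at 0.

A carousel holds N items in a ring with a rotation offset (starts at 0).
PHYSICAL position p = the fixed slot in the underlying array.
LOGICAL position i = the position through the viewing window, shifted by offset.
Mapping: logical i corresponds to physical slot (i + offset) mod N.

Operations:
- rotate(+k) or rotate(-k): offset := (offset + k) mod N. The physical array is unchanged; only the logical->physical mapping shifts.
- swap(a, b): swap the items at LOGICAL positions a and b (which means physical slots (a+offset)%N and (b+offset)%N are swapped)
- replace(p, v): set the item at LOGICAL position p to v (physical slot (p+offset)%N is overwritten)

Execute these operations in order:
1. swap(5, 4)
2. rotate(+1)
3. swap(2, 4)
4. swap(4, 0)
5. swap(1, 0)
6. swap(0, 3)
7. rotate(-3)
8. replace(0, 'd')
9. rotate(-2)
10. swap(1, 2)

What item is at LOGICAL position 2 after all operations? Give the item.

Answer: C

Derivation:
After op 1 (swap(5, 4)): offset=0, physical=[A,B,C,D,F,E,G], logical=[A,B,C,D,F,E,G]
After op 2 (rotate(+1)): offset=1, physical=[A,B,C,D,F,E,G], logical=[B,C,D,F,E,G,A]
After op 3 (swap(2, 4)): offset=1, physical=[A,B,C,E,F,D,G], logical=[B,C,E,F,D,G,A]
After op 4 (swap(4, 0)): offset=1, physical=[A,D,C,E,F,B,G], logical=[D,C,E,F,B,G,A]
After op 5 (swap(1, 0)): offset=1, physical=[A,C,D,E,F,B,G], logical=[C,D,E,F,B,G,A]
After op 6 (swap(0, 3)): offset=1, physical=[A,F,D,E,C,B,G], logical=[F,D,E,C,B,G,A]
After op 7 (rotate(-3)): offset=5, physical=[A,F,D,E,C,B,G], logical=[B,G,A,F,D,E,C]
After op 8 (replace(0, 'd')): offset=5, physical=[A,F,D,E,C,d,G], logical=[d,G,A,F,D,E,C]
After op 9 (rotate(-2)): offset=3, physical=[A,F,D,E,C,d,G], logical=[E,C,d,G,A,F,D]
After op 10 (swap(1, 2)): offset=3, physical=[A,F,D,E,d,C,G], logical=[E,d,C,G,A,F,D]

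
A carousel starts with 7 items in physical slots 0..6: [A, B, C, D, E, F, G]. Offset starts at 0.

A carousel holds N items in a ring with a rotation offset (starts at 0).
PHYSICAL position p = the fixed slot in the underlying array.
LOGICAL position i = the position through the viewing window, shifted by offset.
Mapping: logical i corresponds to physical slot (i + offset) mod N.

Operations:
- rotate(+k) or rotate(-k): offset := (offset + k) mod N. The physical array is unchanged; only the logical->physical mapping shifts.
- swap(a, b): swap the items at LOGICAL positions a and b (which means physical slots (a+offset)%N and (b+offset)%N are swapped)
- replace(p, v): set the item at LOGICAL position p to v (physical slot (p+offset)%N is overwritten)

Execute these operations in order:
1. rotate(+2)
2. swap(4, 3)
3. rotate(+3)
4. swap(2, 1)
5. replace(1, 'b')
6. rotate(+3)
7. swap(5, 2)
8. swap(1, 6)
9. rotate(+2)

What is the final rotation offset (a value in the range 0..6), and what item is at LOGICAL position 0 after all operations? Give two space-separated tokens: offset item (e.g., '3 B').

Answer: 3 b

Derivation:
After op 1 (rotate(+2)): offset=2, physical=[A,B,C,D,E,F,G], logical=[C,D,E,F,G,A,B]
After op 2 (swap(4, 3)): offset=2, physical=[A,B,C,D,E,G,F], logical=[C,D,E,G,F,A,B]
After op 3 (rotate(+3)): offset=5, physical=[A,B,C,D,E,G,F], logical=[G,F,A,B,C,D,E]
After op 4 (swap(2, 1)): offset=5, physical=[F,B,C,D,E,G,A], logical=[G,A,F,B,C,D,E]
After op 5 (replace(1, 'b')): offset=5, physical=[F,B,C,D,E,G,b], logical=[G,b,F,B,C,D,E]
After op 6 (rotate(+3)): offset=1, physical=[F,B,C,D,E,G,b], logical=[B,C,D,E,G,b,F]
After op 7 (swap(5, 2)): offset=1, physical=[F,B,C,b,E,G,D], logical=[B,C,b,E,G,D,F]
After op 8 (swap(1, 6)): offset=1, physical=[C,B,F,b,E,G,D], logical=[B,F,b,E,G,D,C]
After op 9 (rotate(+2)): offset=3, physical=[C,B,F,b,E,G,D], logical=[b,E,G,D,C,B,F]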